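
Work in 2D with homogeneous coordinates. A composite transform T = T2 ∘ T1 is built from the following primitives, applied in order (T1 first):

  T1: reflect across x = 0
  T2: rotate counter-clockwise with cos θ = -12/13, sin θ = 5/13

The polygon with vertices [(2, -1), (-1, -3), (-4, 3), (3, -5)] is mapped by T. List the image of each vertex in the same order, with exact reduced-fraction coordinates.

T1 reflect across x = 0: (2, -1) → (-2, -1); (-1, -3) → (1, -3); (-4, 3) → (4, 3); (3, -5) → (-3, -5)
T2 rotate counter-clockwise with cos θ = -12/13, sin θ = 5/13: (-2, -1) → (29/13, 2/13); (1, -3) → (3/13, 41/13); (4, 3) → (-63/13, -16/13); (-3, -5) → (61/13, 45/13)

image vertices: (29/13, 2/13), (3/13, 41/13), (-63/13, -16/13), (61/13, 45/13)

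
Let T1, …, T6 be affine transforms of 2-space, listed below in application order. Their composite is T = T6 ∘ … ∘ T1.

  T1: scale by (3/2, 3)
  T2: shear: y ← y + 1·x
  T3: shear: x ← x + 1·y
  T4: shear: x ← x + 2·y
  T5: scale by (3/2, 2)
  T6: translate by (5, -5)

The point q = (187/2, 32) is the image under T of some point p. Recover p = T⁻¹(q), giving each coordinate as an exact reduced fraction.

T1 = [3/2 0 0; 0 3 0; 0 0 1]
T2·T1 = [3/2 0 0; 3/2 3 0; 0 0 1]
T3·…·T1 = [3 3 0; 3/2 3 0; 0 0 1]
T4·…·T1 = [6 9 0; 3/2 3 0; 0 0 1]
T5·…·T1 = [9 27/2 0; 3 6 0; 0 0 1]
T6·…·T1 = [9 27/2 5; 3 6 -5; 0 0 1]
det M = 27/2; M⁻¹ = [4/9 -1 -65/9; -2/9 2/3 40/9; 0 0 1]
M⁻¹ · (187/2, 32)ᵀ = (7/3, 5)ᵀ

p = (7/3, 5)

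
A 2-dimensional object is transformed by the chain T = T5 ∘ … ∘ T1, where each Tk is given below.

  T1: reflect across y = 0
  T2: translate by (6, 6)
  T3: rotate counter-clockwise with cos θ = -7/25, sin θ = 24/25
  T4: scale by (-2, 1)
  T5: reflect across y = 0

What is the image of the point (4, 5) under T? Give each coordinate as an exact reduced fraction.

T(p) = (188/25, -233/25)

T1 reflect across y = 0: (4, 5) → (4, -5)
T2 translate by (6, 6): (4, -5) → (10, 1)
T3 rotate counter-clockwise with cos θ = -7/25, sin θ = 24/25: (10, 1) → (-94/25, 233/25)
T4 scale by (-2, 1): (-94/25, 233/25) → (188/25, 233/25)
T5 reflect across y = 0: (188/25, 233/25) → (188/25, -233/25)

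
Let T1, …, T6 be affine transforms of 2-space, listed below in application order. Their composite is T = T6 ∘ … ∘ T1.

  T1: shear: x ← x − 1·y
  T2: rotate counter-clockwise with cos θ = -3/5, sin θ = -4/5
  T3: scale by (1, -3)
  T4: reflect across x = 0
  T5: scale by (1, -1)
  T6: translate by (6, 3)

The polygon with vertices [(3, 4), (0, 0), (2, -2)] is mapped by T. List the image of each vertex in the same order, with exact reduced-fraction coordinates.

image vertices: (11/5, -9/5), (6, 3), (10, -3)

T1 shear: x ← x − 1·y: (3, 4) → (-1, 4); (0, 0) → (0, 0); (2, -2) → (4, -2)
T2 rotate counter-clockwise with cos θ = -3/5, sin θ = -4/5: (-1, 4) → (19/5, -8/5); (0, 0) → (0, 0); (4, -2) → (-4, -2)
T3 scale by (1, -3): (19/5, -8/5) → (19/5, 24/5); (0, 0) → (0, 0); (-4, -2) → (-4, 6)
T4 reflect across x = 0: (19/5, 24/5) → (-19/5, 24/5); (0, 0) → (0, 0); (-4, 6) → (4, 6)
T5 scale by (1, -1): (-19/5, 24/5) → (-19/5, -24/5); (0, 0) → (0, 0); (4, 6) → (4, -6)
T6 translate by (6, 3): (-19/5, -24/5) → (11/5, -9/5); (0, 0) → (6, 3); (4, -6) → (10, -3)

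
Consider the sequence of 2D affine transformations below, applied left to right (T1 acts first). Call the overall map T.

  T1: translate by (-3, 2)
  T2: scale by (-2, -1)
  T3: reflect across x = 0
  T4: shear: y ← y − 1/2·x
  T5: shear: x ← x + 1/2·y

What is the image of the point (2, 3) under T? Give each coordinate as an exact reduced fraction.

T(p) = (-4, -4)

T1 translate by (-3, 2): (2, 3) → (-1, 5)
T2 scale by (-2, -1): (-1, 5) → (2, -5)
T3 reflect across x = 0: (2, -5) → (-2, -5)
T4 shear: y ← y − 1/2·x: (-2, -5) → (-2, -4)
T5 shear: x ← x + 1/2·y: (-2, -4) → (-4, -4)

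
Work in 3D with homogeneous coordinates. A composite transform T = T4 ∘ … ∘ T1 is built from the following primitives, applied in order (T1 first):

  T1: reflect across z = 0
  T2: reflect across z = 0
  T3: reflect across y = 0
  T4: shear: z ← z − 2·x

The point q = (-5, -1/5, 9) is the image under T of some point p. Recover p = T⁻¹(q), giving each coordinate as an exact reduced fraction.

p = (-5, 1/5, -1)

T1 = [1 0 0 0; 0 1 0 0; 0 0 -1 0; 0 0 0 1]
T2·T1 = [1 0 0 0; 0 1 0 0; 0 0 1 0; 0 0 0 1]
T3·…·T1 = [1 0 0 0; 0 -1 0 0; 0 0 1 0; 0 0 0 1]
T4·…·T1 = [1 0 0 0; 0 -1 0 0; -2 0 1 0; 0 0 0 1]
det M = -1; M⁻¹ = [1 0 0 0; 0 -1 0 0; 2 0 1 0; 0 0 0 1]
M⁻¹ · (-5, -1/5, 9)ᵀ = (-5, 1/5, -1)ᵀ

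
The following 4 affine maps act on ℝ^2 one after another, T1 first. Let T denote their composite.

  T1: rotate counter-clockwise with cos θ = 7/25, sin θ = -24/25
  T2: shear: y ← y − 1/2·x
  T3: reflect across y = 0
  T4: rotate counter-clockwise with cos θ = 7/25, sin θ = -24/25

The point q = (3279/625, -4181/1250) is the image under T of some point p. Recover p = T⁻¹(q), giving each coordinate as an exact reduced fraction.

T1 = [7/25 24/25 0; -24/25 7/25 0; 0 0 1]
T2·T1 = [7/25 24/25 0; -11/10 -1/5 0; 0 0 1]
T3·…·T1 = [7/25 24/25 0; 11/10 1/5 0; 0 0 1]
T4·…·T1 = [709/625 288/625 0; 49/1250 -541/625 0; 0 0 1]
det M = -1; M⁻¹ = [541/625 288/625 0; 49/1250 -709/625 0; 0 0 1]
M⁻¹ · (3279/625, -4181/1250)ᵀ = (3, 4)ᵀ

p = (3, 4)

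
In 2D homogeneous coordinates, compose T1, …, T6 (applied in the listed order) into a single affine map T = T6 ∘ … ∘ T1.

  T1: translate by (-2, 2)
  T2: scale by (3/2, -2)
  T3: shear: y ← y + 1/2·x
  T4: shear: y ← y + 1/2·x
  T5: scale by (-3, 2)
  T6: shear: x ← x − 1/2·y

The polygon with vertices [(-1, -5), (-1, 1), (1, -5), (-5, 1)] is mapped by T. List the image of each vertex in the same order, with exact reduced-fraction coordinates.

image vertices: (12, 3), (24, -21), (0, 9), (48, -33)

T1 translate by (-2, 2): (-1, -5) → (-3, -3); (-1, 1) → (-3, 3); (1, -5) → (-1, -3); (-5, 1) → (-7, 3)
T2 scale by (3/2, -2): (-3, -3) → (-9/2, 6); (-3, 3) → (-9/2, -6); (-1, -3) → (-3/2, 6); (-7, 3) → (-21/2, -6)
T3 shear: y ← y + 1/2·x: (-9/2, 6) → (-9/2, 15/4); (-9/2, -6) → (-9/2, -33/4); (-3/2, 6) → (-3/2, 21/4); (-21/2, -6) → (-21/2, -45/4)
T4 shear: y ← y + 1/2·x: (-9/2, 15/4) → (-9/2, 3/2); (-9/2, -33/4) → (-9/2, -21/2); (-3/2, 21/4) → (-3/2, 9/2); (-21/2, -45/4) → (-21/2, -33/2)
T5 scale by (-3, 2): (-9/2, 3/2) → (27/2, 3); (-9/2, -21/2) → (27/2, -21); (-3/2, 9/2) → (9/2, 9); (-21/2, -33/2) → (63/2, -33)
T6 shear: x ← x − 1/2·y: (27/2, 3) → (12, 3); (27/2, -21) → (24, -21); (9/2, 9) → (0, 9); (63/2, -33) → (48, -33)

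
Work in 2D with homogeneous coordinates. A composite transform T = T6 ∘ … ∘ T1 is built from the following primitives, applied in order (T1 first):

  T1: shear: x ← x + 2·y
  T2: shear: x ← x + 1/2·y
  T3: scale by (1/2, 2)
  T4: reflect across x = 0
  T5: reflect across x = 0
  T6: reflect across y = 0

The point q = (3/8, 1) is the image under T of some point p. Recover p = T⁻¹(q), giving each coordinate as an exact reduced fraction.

T1 = [1 2 0; 0 1 0; 0 0 1]
T2·T1 = [1 5/2 0; 0 1 0; 0 0 1]
T3·…·T1 = [1/2 5/4 0; 0 2 0; 0 0 1]
T4·…·T1 = [-1/2 -5/4 0; 0 2 0; 0 0 1]
T5·…·T1 = [1/2 5/4 0; 0 2 0; 0 0 1]
T6·…·T1 = [1/2 5/4 0; 0 -2 0; 0 0 1]
det M = -1; M⁻¹ = [2 5/4 0; 0 -1/2 0; 0 0 1]
M⁻¹ · (3/8, 1)ᵀ = (2, -1/2)ᵀ

p = (2, -1/2)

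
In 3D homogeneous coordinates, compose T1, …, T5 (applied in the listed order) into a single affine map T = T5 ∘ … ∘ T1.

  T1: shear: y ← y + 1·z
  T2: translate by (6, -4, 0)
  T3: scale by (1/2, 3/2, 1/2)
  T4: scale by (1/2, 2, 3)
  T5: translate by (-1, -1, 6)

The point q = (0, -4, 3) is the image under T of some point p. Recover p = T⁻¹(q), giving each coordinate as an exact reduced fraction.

p = (-2, 5, -2)

T1 = [1 0 0 0; 0 1 1 0; 0 0 1 0; 0 0 0 1]
T2·T1 = [1 0 0 6; 0 1 1 -4; 0 0 1 0; 0 0 0 1]
T3·…·T1 = [1/2 0 0 3; 0 3/2 3/2 -6; 0 0 1/2 0; 0 0 0 1]
T4·…·T1 = [1/4 0 0 3/2; 0 3 3 -12; 0 0 3/2 0; 0 0 0 1]
T5·…·T1 = [1/4 0 0 1/2; 0 3 3 -13; 0 0 3/2 6; 0 0 0 1]
det M = 9/8; M⁻¹ = [4 0 0 -2; 0 1/3 -2/3 25/3; 0 0 2/3 -4; 0 0 0 1]
M⁻¹ · (0, -4, 3)ᵀ = (-2, 5, -2)ᵀ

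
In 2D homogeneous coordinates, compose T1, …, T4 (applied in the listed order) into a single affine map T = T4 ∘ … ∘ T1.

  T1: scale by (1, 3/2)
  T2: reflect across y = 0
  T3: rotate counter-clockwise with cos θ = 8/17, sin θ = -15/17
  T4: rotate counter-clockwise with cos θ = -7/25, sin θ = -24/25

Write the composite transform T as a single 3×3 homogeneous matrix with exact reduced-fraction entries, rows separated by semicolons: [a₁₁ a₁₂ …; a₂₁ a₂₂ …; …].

T1 = [1 0 0; 0 3/2 0; 0 0 1]
T2·T1 = [1 0 0; 0 -3/2 0; 0 0 1]
T3·…·T1 = [8/17 -45/34 0; -15/17 -12/17 0; 0 0 1]
T4·…·T1 = [-416/425 -261/850 0; -87/425 624/425 0; 0 0 1]

T = [-416/425 -261/850 0; -87/425 624/425 0; 0 0 1]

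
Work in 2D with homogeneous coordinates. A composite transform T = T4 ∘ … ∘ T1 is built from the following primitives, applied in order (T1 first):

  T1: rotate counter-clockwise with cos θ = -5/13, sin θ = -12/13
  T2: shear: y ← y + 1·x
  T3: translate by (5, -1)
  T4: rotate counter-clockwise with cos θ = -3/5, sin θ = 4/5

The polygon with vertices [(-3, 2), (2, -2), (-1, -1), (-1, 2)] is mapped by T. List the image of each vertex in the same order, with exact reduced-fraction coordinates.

image vertices: (-8, 4), (151/65, 307/65), (-162/65, 241/65), (-354/65, 322/65)

T1 rotate counter-clockwise with cos θ = -5/13, sin θ = -12/13: (-3, 2) → (3, 2); (2, -2) → (-34/13, -14/13); (-1, -1) → (-7/13, 17/13); (-1, 2) → (29/13, 2/13)
T2 shear: y ← y + 1·x: (3, 2) → (3, 5); (-34/13, -14/13) → (-34/13, -48/13); (-7/13, 17/13) → (-7/13, 10/13); (29/13, 2/13) → (29/13, 31/13)
T3 translate by (5, -1): (3, 5) → (8, 4); (-34/13, -48/13) → (31/13, -61/13); (-7/13, 10/13) → (58/13, -3/13); (29/13, 31/13) → (94/13, 18/13)
T4 rotate counter-clockwise with cos θ = -3/5, sin θ = 4/5: (8, 4) → (-8, 4); (31/13, -61/13) → (151/65, 307/65); (58/13, -3/13) → (-162/65, 241/65); (94/13, 18/13) → (-354/65, 322/65)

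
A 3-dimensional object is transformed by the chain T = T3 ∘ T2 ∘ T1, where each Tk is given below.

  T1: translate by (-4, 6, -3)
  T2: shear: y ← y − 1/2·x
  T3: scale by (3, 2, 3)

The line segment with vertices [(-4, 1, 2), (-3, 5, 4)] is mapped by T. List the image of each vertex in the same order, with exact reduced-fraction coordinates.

T1 translate by (-4, 6, -3): (-4, 1, 2) → (-8, 7, -1); (-3, 5, 4) → (-7, 11, 1)
T2 shear: y ← y − 1/2·x: (-8, 7, -1) → (-8, 11, -1); (-7, 11, 1) → (-7, 29/2, 1)
T3 scale by (3, 2, 3): (-8, 11, -1) → (-24, 22, -3); (-7, 29/2, 1) → (-21, 29, 3)

image vertices: (-24, 22, -3), (-21, 29, 3)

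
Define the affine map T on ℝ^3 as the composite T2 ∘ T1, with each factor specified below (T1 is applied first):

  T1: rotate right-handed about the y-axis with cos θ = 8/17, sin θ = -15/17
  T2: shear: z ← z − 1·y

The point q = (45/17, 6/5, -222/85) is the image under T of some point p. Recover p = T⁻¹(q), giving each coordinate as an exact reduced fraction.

T1 = [8/17 0 -15/17 0; 0 1 0 0; 15/17 0 8/17 0; 0 0 0 1]
T2·T1 = [8/17 0 -15/17 0; 0 1 0 0; 15/17 -1 8/17 0; 0 0 0 1]
det M = 1; M⁻¹ = [8/17 15/17 15/17 0; 0 1 0 0; -15/17 8/17 8/17 0; 0 0 0 1]
M⁻¹ · (45/17, 6/5, -222/85)ᵀ = (0, 6/5, -3)ᵀ

p = (0, 6/5, -3)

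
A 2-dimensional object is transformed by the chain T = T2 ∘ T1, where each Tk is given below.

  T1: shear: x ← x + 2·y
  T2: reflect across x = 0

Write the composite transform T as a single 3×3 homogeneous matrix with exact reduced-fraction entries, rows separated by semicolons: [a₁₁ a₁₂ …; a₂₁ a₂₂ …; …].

T = [-1 -2 0; 0 1 0; 0 0 1]

T1 = [1 2 0; 0 1 0; 0 0 1]
T2·T1 = [-1 -2 0; 0 1 0; 0 0 1]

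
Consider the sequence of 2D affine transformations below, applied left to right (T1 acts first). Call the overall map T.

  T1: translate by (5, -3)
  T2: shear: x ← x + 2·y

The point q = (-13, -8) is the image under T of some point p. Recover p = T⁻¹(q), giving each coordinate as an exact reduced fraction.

T1 = [1 0 5; 0 1 -3; 0 0 1]
T2·T1 = [1 2 -1; 0 1 -3; 0 0 1]
det M = 1; M⁻¹ = [1 -2 -5; 0 1 3; 0 0 1]
M⁻¹ · (-13, -8)ᵀ = (-2, -5)ᵀ

p = (-2, -5)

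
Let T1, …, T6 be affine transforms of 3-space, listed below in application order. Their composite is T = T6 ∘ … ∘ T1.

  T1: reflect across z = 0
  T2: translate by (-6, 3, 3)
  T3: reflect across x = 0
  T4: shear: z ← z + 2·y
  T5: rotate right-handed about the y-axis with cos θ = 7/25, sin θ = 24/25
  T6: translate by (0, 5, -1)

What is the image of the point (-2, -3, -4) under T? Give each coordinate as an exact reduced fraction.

T(p) = (224/25, 5, -168/25)

T1 reflect across z = 0: (-2, -3, -4) → (-2, -3, 4)
T2 translate by (-6, 3, 3): (-2, -3, 4) → (-8, 0, 7)
T3 reflect across x = 0: (-8, 0, 7) → (8, 0, 7)
T4 shear: z ← z + 2·y: (8, 0, 7) → (8, 0, 7)
T5 rotate right-handed about the y-axis with cos θ = 7/25, sin θ = 24/25: (8, 0, 7) → (224/25, 0, -143/25)
T6 translate by (0, 5, -1): (224/25, 0, -143/25) → (224/25, 5, -168/25)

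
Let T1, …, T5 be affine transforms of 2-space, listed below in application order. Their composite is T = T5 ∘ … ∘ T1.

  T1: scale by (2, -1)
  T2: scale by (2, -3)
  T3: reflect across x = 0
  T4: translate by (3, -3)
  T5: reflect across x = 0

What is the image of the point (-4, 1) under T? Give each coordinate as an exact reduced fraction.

T(p) = (-19, 0)

T1 scale by (2, -1): (-4, 1) → (-8, -1)
T2 scale by (2, -3): (-8, -1) → (-16, 3)
T3 reflect across x = 0: (-16, 3) → (16, 3)
T4 translate by (3, -3): (16, 3) → (19, 0)
T5 reflect across x = 0: (19, 0) → (-19, 0)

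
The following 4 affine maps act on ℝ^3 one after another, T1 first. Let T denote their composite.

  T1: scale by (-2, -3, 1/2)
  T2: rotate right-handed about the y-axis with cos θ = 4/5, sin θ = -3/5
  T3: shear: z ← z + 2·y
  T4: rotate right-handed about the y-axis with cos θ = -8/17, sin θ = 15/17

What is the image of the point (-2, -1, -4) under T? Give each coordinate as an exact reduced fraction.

T(p) = (334/85, 3, -602/85)

T1 scale by (-2, -3, 1/2): (-2, -1, -4) → (4, 3, -2)
T2 rotate right-handed about the y-axis with cos θ = 4/5, sin θ = -3/5: (4, 3, -2) → (22/5, 3, 4/5)
T3 shear: z ← z + 2·y: (22/5, 3, 4/5) → (22/5, 3, 34/5)
T4 rotate right-handed about the y-axis with cos θ = -8/17, sin θ = 15/17: (22/5, 3, 34/5) → (334/85, 3, -602/85)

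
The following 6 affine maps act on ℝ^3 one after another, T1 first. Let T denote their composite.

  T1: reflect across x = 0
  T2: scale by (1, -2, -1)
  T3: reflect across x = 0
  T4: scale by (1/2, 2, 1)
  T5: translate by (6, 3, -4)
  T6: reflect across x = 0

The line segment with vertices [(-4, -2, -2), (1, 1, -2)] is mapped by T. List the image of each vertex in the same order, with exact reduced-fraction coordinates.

T1 reflect across x = 0: (-4, -2, -2) → (4, -2, -2); (1, 1, -2) → (-1, 1, -2)
T2 scale by (1, -2, -1): (4, -2, -2) → (4, 4, 2); (-1, 1, -2) → (-1, -2, 2)
T3 reflect across x = 0: (4, 4, 2) → (-4, 4, 2); (-1, -2, 2) → (1, -2, 2)
T4 scale by (1/2, 2, 1): (-4, 4, 2) → (-2, 8, 2); (1, -2, 2) → (1/2, -4, 2)
T5 translate by (6, 3, -4): (-2, 8, 2) → (4, 11, -2); (1/2, -4, 2) → (13/2, -1, -2)
T6 reflect across x = 0: (4, 11, -2) → (-4, 11, -2); (13/2, -1, -2) → (-13/2, -1, -2)

image vertices: (-4, 11, -2), (-13/2, -1, -2)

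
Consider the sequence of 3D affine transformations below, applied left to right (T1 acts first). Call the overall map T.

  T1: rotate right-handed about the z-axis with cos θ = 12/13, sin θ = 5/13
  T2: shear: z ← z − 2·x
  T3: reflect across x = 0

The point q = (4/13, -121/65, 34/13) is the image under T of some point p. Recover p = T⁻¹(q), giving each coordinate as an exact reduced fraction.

p = (-1, -8/5, 2)

T1 = [12/13 -5/13 0 0; 5/13 12/13 0 0; 0 0 1 0; 0 0 0 1]
T2·T1 = [12/13 -5/13 0 0; 5/13 12/13 0 0; -24/13 10/13 1 0; 0 0 0 1]
T3·…·T1 = [-12/13 5/13 0 0; 5/13 12/13 0 0; -24/13 10/13 1 0; 0 0 0 1]
det M = -1; M⁻¹ = [-12/13 5/13 0 0; 5/13 12/13 0 0; -2 0 1 0; 0 0 0 1]
M⁻¹ · (4/13, -121/65, 34/13)ᵀ = (-1, -8/5, 2)ᵀ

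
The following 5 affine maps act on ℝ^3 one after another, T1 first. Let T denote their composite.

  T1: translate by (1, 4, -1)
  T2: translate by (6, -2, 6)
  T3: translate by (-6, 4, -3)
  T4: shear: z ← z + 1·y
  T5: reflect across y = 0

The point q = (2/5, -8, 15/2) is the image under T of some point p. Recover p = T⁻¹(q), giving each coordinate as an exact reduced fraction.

T1 = [1 0 0 1; 0 1 0 4; 0 0 1 -1; 0 0 0 1]
T2·T1 = [1 0 0 7; 0 1 0 2; 0 0 1 5; 0 0 0 1]
T3·…·T1 = [1 0 0 1; 0 1 0 6; 0 0 1 2; 0 0 0 1]
T4·…·T1 = [1 0 0 1; 0 1 0 6; 0 1 1 8; 0 0 0 1]
T5·…·T1 = [1 0 0 1; 0 -1 0 -6; 0 1 1 8; 0 0 0 1]
det M = -1; M⁻¹ = [1 0 0 -1; 0 -1 0 -6; 0 1 1 -2; 0 0 0 1]
M⁻¹ · (2/5, -8, 15/2)ᵀ = (-3/5, 2, -5/2)ᵀ

p = (-3/5, 2, -5/2)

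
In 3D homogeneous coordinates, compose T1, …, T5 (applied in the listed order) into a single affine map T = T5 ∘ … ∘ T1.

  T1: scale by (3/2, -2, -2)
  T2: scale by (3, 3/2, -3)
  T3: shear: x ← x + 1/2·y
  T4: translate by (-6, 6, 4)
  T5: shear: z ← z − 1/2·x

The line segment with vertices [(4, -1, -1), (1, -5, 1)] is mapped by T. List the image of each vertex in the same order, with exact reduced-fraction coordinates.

image vertices: (27/2, 9, -35/4), (6, 21, 7)

T1 scale by (3/2, -2, -2): (4, -1, -1) → (6, 2, 2); (1, -5, 1) → (3/2, 10, -2)
T2 scale by (3, 3/2, -3): (6, 2, 2) → (18, 3, -6); (3/2, 10, -2) → (9/2, 15, 6)
T3 shear: x ← x + 1/2·y: (18, 3, -6) → (39/2, 3, -6); (9/2, 15, 6) → (12, 15, 6)
T4 translate by (-6, 6, 4): (39/2, 3, -6) → (27/2, 9, -2); (12, 15, 6) → (6, 21, 10)
T5 shear: z ← z − 1/2·x: (27/2, 9, -2) → (27/2, 9, -35/4); (6, 21, 10) → (6, 21, 7)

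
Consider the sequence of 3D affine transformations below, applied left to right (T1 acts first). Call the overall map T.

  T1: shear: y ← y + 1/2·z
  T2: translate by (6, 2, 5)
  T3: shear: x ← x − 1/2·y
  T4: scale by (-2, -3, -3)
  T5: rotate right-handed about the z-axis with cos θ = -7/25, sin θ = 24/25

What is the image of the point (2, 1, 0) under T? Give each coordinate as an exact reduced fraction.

T(p) = (307/25, -249/25, -15)

T1 shear: y ← y + 1/2·z: (2, 1, 0) → (2, 1, 0)
T2 translate by (6, 2, 5): (2, 1, 0) → (8, 3, 5)
T3 shear: x ← x − 1/2·y: (8, 3, 5) → (13/2, 3, 5)
T4 scale by (-2, -3, -3): (13/2, 3, 5) → (-13, -9, -15)
T5 rotate right-handed about the z-axis with cos θ = -7/25, sin θ = 24/25: (-13, -9, -15) → (307/25, -249/25, -15)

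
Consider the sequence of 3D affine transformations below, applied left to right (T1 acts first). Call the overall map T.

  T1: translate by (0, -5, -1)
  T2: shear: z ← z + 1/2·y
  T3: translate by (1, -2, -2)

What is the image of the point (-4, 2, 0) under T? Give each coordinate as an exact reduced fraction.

T(p) = (-3, -5, -9/2)

T1 translate by (0, -5, -1): (-4, 2, 0) → (-4, -3, -1)
T2 shear: z ← z + 1/2·y: (-4, -3, -1) → (-4, -3, -5/2)
T3 translate by (1, -2, -2): (-4, -3, -5/2) → (-3, -5, -9/2)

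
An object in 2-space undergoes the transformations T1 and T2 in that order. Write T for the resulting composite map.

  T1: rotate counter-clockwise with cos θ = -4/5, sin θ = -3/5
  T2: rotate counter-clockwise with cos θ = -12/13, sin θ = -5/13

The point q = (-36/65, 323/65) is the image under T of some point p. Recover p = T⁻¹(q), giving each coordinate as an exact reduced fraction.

T1 = [-4/5 3/5 0; -3/5 -4/5 0; 0 0 1]
T2·T1 = [33/65 -56/65 0; 56/65 33/65 0; 0 0 1]
det M = 1; M⁻¹ = [33/65 56/65 0; -56/65 33/65 0; 0 0 1]
M⁻¹ · (-36/65, 323/65)ᵀ = (4, 3)ᵀ

p = (4, 3)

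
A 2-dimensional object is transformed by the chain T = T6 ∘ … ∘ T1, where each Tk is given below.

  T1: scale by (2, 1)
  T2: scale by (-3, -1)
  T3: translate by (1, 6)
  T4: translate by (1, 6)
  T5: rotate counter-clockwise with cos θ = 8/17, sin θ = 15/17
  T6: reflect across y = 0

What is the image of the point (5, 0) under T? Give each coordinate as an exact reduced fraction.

T(p) = (-404/17, 324/17)

T1 scale by (2, 1): (5, 0) → (10, 0)
T2 scale by (-3, -1): (10, 0) → (-30, 0)
T3 translate by (1, 6): (-30, 0) → (-29, 6)
T4 translate by (1, 6): (-29, 6) → (-28, 12)
T5 rotate counter-clockwise with cos θ = 8/17, sin θ = 15/17: (-28, 12) → (-404/17, -324/17)
T6 reflect across y = 0: (-404/17, -324/17) → (-404/17, 324/17)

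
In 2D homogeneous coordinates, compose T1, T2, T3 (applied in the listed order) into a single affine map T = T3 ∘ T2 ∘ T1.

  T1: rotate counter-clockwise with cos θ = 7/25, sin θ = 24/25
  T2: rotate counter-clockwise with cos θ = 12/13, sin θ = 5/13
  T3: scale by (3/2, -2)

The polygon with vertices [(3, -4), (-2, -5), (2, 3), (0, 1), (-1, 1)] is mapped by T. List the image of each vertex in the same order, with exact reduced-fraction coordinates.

T1 rotate counter-clockwise with cos θ = 7/25, sin θ = 24/25: (3, -4) → (117/25, 44/25); (-2, -5) → (106/25, -83/25); (2, 3) → (-58/25, 69/25); (0, 1) → (-24/25, 7/25); (-1, 1) → (-31/25, -17/25)
T2 rotate counter-clockwise with cos θ = 12/13, sin θ = 5/13: (117/25, 44/25) → (1184/325, 1113/325); (106/25, -83/25) → (1687/325, -466/325); (-58/25, 69/25) → (-1041/325, 538/325); (-24/25, 7/25) → (-323/325, -36/325); (-31/25, -17/25) → (-287/325, -359/325)
T3 scale by (3/2, -2): (1184/325, 1113/325) → (1776/325, -2226/325); (1687/325, -466/325) → (5061/650, 932/325); (-1041/325, 538/325) → (-3123/650, -1076/325); (-323/325, -36/325) → (-969/650, 72/325); (-287/325, -359/325) → (-861/650, 718/325)

image vertices: (1776/325, -2226/325), (5061/650, 932/325), (-3123/650, -1076/325), (-969/650, 72/325), (-861/650, 718/325)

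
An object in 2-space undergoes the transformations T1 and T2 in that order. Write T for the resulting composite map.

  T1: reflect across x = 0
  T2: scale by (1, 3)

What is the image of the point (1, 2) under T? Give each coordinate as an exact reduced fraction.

T1 reflect across x = 0: (1, 2) → (-1, 2)
T2 scale by (1, 3): (-1, 2) → (-1, 6)

T(p) = (-1, 6)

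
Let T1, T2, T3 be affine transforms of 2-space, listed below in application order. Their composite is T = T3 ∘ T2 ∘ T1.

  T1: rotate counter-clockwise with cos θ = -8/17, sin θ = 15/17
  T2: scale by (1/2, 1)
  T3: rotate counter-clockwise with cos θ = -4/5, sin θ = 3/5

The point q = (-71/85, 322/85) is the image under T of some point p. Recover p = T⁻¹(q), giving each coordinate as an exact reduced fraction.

T1 = [-8/17 -15/17 0; 15/17 -8/17 0; 0 0 1]
T2·T1 = [-4/17 -15/34 0; 15/17 -8/17 0; 0 0 1]
T3·…·T1 = [-29/85 54/85 0; -72/85 19/170 0; 0 0 1]
det M = 1/2; M⁻¹ = [19/85 -108/85 0; 144/85 -58/85 0; 0 0 1]
M⁻¹ · (-71/85, 322/85)ᵀ = (-5, -4)ᵀ

p = (-5, -4)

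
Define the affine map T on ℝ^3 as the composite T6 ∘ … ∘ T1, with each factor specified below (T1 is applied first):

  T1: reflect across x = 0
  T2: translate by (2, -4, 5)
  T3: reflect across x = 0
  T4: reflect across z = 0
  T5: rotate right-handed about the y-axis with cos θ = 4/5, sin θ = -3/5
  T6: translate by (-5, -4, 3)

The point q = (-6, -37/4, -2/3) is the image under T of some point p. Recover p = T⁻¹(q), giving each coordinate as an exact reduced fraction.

p = (-1, -5/4, -8/3)

T1 = [-1 0 0 0; 0 1 0 0; 0 0 1 0; 0 0 0 1]
T2·T1 = [-1 0 0 2; 0 1 0 -4; 0 0 1 5; 0 0 0 1]
T3·…·T1 = [1 0 0 -2; 0 1 0 -4; 0 0 1 5; 0 0 0 1]
T4·…·T1 = [1 0 0 -2; 0 1 0 -4; 0 0 -1 -5; 0 0 0 1]
T5·…·T1 = [4/5 0 3/5 7/5; 0 1 0 -4; 3/5 0 -4/5 -26/5; 0 0 0 1]
T6·…·T1 = [4/5 0 3/5 -18/5; 0 1 0 -8; 3/5 0 -4/5 -11/5; 0 0 0 1]
det M = -1; M⁻¹ = [4/5 0 3/5 21/5; 0 1 0 8; 3/5 0 -4/5 2/5; 0 0 0 1]
M⁻¹ · (-6, -37/4, -2/3)ᵀ = (-1, -5/4, -8/3)ᵀ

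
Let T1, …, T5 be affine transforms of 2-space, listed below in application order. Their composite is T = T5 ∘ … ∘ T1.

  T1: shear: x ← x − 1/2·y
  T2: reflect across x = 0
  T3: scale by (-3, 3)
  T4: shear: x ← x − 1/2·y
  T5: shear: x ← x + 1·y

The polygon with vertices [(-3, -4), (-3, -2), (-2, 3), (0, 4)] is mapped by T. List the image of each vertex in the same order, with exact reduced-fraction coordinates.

T1 shear: x ← x − 1/2·y: (-3, -4) → (-1, -4); (-3, -2) → (-2, -2); (-2, 3) → (-7/2, 3); (0, 4) → (-2, 4)
T2 reflect across x = 0: (-1, -4) → (1, -4); (-2, -2) → (2, -2); (-7/2, 3) → (7/2, 3); (-2, 4) → (2, 4)
T3 scale by (-3, 3): (1, -4) → (-3, -12); (2, -2) → (-6, -6); (7/2, 3) → (-21/2, 9); (2, 4) → (-6, 12)
T4 shear: x ← x − 1/2·y: (-3, -12) → (3, -12); (-6, -6) → (-3, -6); (-21/2, 9) → (-15, 9); (-6, 12) → (-12, 12)
T5 shear: x ← x + 1·y: (3, -12) → (-9, -12); (-3, -6) → (-9, -6); (-15, 9) → (-6, 9); (-12, 12) → (0, 12)

image vertices: (-9, -12), (-9, -6), (-6, 9), (0, 12)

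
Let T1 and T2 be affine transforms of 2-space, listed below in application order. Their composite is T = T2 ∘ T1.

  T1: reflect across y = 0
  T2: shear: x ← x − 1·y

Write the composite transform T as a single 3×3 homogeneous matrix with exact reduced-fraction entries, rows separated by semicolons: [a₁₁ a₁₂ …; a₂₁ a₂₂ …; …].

T1 = [1 0 0; 0 -1 0; 0 0 1]
T2·T1 = [1 1 0; 0 -1 0; 0 0 1]

T = [1 1 0; 0 -1 0; 0 0 1]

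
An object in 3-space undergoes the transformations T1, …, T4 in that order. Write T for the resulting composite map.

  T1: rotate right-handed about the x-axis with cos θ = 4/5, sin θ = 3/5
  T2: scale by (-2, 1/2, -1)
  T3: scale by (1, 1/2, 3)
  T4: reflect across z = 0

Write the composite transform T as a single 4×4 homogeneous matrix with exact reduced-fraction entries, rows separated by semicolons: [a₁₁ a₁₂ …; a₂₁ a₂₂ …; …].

T1 = [1 0 0 0; 0 4/5 -3/5 0; 0 3/5 4/5 0; 0 0 0 1]
T2·T1 = [-2 0 0 0; 0 2/5 -3/10 0; 0 -3/5 -4/5 0; 0 0 0 1]
T3·…·T1 = [-2 0 0 0; 0 1/5 -3/20 0; 0 -9/5 -12/5 0; 0 0 0 1]
T4·…·T1 = [-2 0 0 0; 0 1/5 -3/20 0; 0 9/5 12/5 0; 0 0 0 1]

T = [-2 0 0 0; 0 1/5 -3/20 0; 0 9/5 12/5 0; 0 0 0 1]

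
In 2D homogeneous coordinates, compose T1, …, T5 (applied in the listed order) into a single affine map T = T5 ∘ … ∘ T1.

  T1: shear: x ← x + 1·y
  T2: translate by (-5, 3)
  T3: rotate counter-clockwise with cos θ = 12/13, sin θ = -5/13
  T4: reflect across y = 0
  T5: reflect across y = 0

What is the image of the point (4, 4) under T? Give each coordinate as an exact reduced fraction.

T(p) = (71/13, 69/13)

T1 shear: x ← x + 1·y: (4, 4) → (8, 4)
T2 translate by (-5, 3): (8, 4) → (3, 7)
T3 rotate counter-clockwise with cos θ = 12/13, sin θ = -5/13: (3, 7) → (71/13, 69/13)
T4 reflect across y = 0: (71/13, 69/13) → (71/13, -69/13)
T5 reflect across y = 0: (71/13, -69/13) → (71/13, 69/13)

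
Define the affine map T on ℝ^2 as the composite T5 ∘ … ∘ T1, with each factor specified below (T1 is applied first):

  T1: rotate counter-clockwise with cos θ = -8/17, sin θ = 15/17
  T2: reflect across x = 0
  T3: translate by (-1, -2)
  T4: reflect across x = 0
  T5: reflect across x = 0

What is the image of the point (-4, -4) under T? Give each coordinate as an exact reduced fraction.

T1 rotate counter-clockwise with cos θ = -8/17, sin θ = 15/17: (-4, -4) → (92/17, -28/17)
T2 reflect across x = 0: (92/17, -28/17) → (-92/17, -28/17)
T3 translate by (-1, -2): (-92/17, -28/17) → (-109/17, -62/17)
T4 reflect across x = 0: (-109/17, -62/17) → (109/17, -62/17)
T5 reflect across x = 0: (109/17, -62/17) → (-109/17, -62/17)

T(p) = (-109/17, -62/17)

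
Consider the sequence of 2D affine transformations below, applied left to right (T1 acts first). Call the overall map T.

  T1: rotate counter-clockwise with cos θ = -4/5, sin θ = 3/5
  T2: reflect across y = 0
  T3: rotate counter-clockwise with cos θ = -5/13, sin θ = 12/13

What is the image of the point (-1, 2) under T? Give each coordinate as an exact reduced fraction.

T(p) = (-122/65, -79/65)

T1 rotate counter-clockwise with cos θ = -4/5, sin θ = 3/5: (-1, 2) → (-2/5, -11/5)
T2 reflect across y = 0: (-2/5, -11/5) → (-2/5, 11/5)
T3 rotate counter-clockwise with cos θ = -5/13, sin θ = 12/13: (-2/5, 11/5) → (-122/65, -79/65)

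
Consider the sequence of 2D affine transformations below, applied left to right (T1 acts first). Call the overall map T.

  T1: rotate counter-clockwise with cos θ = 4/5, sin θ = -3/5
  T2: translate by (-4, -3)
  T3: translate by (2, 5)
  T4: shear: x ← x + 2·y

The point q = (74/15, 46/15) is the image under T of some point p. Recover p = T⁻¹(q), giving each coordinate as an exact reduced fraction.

T1 = [4/5 3/5 0; -3/5 4/5 0; 0 0 1]
T2·T1 = [4/5 3/5 -4; -3/5 4/5 -3; 0 0 1]
T3·…·T1 = [4/5 3/5 -2; -3/5 4/5 2; 0 0 1]
T4·…·T1 = [-2/5 11/5 2; -3/5 4/5 2; 0 0 1]
det M = 1; M⁻¹ = [4/5 -11/5 14/5; 3/5 -2/5 -2/5; 0 0 1]
M⁻¹ · (74/15, 46/15)ᵀ = (0, 4/3)ᵀ

p = (0, 4/3)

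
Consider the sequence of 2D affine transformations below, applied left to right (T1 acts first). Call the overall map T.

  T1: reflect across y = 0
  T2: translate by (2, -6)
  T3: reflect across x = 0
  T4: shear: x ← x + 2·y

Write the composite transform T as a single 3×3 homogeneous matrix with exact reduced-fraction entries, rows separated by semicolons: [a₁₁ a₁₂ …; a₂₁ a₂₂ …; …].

T1 = [1 0 0; 0 -1 0; 0 0 1]
T2·T1 = [1 0 2; 0 -1 -6; 0 0 1]
T3·…·T1 = [-1 0 -2; 0 -1 -6; 0 0 1]
T4·…·T1 = [-1 -2 -14; 0 -1 -6; 0 0 1]

T = [-1 -2 -14; 0 -1 -6; 0 0 1]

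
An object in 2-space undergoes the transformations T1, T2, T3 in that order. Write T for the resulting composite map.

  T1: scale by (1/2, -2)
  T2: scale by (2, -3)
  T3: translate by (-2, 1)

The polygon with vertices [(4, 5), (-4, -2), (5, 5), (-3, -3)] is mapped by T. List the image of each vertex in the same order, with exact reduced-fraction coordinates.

image vertices: (2, 31), (-6, -11), (3, 31), (-5, -17)

T1 scale by (1/2, -2): (4, 5) → (2, -10); (-4, -2) → (-2, 4); (5, 5) → (5/2, -10); (-3, -3) → (-3/2, 6)
T2 scale by (2, -3): (2, -10) → (4, 30); (-2, 4) → (-4, -12); (5/2, -10) → (5, 30); (-3/2, 6) → (-3, -18)
T3 translate by (-2, 1): (4, 30) → (2, 31); (-4, -12) → (-6, -11); (5, 30) → (3, 31); (-3, -18) → (-5, -17)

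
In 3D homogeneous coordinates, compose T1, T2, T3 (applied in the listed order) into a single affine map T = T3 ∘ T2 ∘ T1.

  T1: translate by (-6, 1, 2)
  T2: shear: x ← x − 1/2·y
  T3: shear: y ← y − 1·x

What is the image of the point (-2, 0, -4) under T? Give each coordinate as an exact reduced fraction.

T1 translate by (-6, 1, 2): (-2, 0, -4) → (-8, 1, -2)
T2 shear: x ← x − 1/2·y: (-8, 1, -2) → (-17/2, 1, -2)
T3 shear: y ← y − 1·x: (-17/2, 1, -2) → (-17/2, 19/2, -2)

T(p) = (-17/2, 19/2, -2)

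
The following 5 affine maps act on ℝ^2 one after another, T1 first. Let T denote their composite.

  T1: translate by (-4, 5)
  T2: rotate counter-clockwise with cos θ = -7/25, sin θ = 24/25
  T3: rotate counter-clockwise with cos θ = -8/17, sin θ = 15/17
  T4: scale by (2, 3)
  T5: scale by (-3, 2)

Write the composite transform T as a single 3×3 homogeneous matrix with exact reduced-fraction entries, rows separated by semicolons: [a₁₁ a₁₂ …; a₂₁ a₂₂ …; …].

T1 = [1 0 -4; 0 1 5; 0 0 1]
T2·T1 = [-7/25 -24/25 -92/25; 24/25 -7/25 -131/25; 0 0 1]
T3·…·T1 = [-304/425 297/425 2701/425; -297/425 -304/425 -332/425; 0 0 1]
T4·…·T1 = [-608/425 594/425 5402/425; -891/425 -912/425 -996/425; 0 0 1]
T5·…·T1 = [1824/425 -1782/425 -16206/425; -1782/425 -1824/425 -1992/425; 0 0 1]

T = [1824/425 -1782/425 -16206/425; -1782/425 -1824/425 -1992/425; 0 0 1]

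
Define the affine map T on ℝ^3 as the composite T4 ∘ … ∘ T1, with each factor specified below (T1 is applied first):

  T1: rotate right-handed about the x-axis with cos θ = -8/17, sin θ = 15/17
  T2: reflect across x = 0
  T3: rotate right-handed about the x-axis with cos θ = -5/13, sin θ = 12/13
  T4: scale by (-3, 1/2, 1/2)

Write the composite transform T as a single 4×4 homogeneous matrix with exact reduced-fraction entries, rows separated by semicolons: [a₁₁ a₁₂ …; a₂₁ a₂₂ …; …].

T1 = [1 0 0 0; 0 -8/17 -15/17 0; 0 15/17 -8/17 0; 0 0 0 1]
T2·T1 = [-1 0 0 0; 0 -8/17 -15/17 0; 0 15/17 -8/17 0; 0 0 0 1]
T3·…·T1 = [-1 0 0 0; 0 -140/221 171/221 0; 0 -171/221 -140/221 0; 0 0 0 1]
T4·…·T1 = [3 0 0 0; 0 -70/221 171/442 0; 0 -171/442 -70/221 0; 0 0 0 1]

T = [3 0 0 0; 0 -70/221 171/442 0; 0 -171/442 -70/221 0; 0 0 0 1]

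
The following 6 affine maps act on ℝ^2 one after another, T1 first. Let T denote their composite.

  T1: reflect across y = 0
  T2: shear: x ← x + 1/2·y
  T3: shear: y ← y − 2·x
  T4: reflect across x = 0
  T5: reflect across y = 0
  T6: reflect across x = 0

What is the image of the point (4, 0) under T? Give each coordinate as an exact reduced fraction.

T(p) = (4, 8)

T1 reflect across y = 0: (4, 0) → (4, 0)
T2 shear: x ← x + 1/2·y: (4, 0) → (4, 0)
T3 shear: y ← y − 2·x: (4, 0) → (4, -8)
T4 reflect across x = 0: (4, -8) → (-4, -8)
T5 reflect across y = 0: (-4, -8) → (-4, 8)
T6 reflect across x = 0: (-4, 8) → (4, 8)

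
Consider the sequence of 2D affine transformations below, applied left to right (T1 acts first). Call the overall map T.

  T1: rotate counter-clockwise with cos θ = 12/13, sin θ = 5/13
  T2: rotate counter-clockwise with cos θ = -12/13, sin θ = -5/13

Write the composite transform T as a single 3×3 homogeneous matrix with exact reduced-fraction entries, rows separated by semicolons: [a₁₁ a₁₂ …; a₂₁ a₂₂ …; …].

T1 = [12/13 -5/13 0; 5/13 12/13 0; 0 0 1]
T2·T1 = [-119/169 120/169 0; -120/169 -119/169 0; 0 0 1]

T = [-119/169 120/169 0; -120/169 -119/169 0; 0 0 1]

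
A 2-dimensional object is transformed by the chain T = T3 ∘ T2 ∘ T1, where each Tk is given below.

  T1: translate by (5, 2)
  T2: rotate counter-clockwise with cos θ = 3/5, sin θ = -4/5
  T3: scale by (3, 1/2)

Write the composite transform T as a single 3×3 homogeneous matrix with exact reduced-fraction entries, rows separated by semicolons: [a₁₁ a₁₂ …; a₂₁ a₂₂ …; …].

T = [9/5 12/5 69/5; -2/5 3/10 -7/5; 0 0 1]

T1 = [1 0 5; 0 1 2; 0 0 1]
T2·T1 = [3/5 4/5 23/5; -4/5 3/5 -14/5; 0 0 1]
T3·…·T1 = [9/5 12/5 69/5; -2/5 3/10 -7/5; 0 0 1]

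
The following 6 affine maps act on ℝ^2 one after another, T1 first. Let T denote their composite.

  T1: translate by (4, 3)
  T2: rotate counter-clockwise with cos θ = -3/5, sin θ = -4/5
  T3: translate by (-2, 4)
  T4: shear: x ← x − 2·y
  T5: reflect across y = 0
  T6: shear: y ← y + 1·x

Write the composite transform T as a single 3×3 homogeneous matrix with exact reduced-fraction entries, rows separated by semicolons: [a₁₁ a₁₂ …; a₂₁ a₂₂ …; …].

T1 = [1 0 4; 0 1 3; 0 0 1]
T2·T1 = [-3/5 4/5 0; -4/5 -3/5 -5; 0 0 1]
T3·…·T1 = [-3/5 4/5 -2; -4/5 -3/5 -1; 0 0 1]
T4·…·T1 = [1 2 0; -4/5 -3/5 -1; 0 0 1]
T5·…·T1 = [1 2 0; 4/5 3/5 1; 0 0 1]
T6·…·T1 = [1 2 0; 9/5 13/5 1; 0 0 1]

T = [1 2 0; 9/5 13/5 1; 0 0 1]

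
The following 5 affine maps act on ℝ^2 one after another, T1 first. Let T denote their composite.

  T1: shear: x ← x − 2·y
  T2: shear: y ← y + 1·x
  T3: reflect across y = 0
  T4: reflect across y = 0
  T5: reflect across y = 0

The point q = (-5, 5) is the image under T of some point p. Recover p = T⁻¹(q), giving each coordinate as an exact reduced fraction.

p = (-5, 0)

T1 = [1 -2 0; 0 1 0; 0 0 1]
T2·T1 = [1 -2 0; 1 -1 0; 0 0 1]
T3·…·T1 = [1 -2 0; -1 1 0; 0 0 1]
T4·…·T1 = [1 -2 0; 1 -1 0; 0 0 1]
T5·…·T1 = [1 -2 0; -1 1 0; 0 0 1]
det M = -1; M⁻¹ = [-1 -2 0; -1 -1 0; 0 0 1]
M⁻¹ · (-5, 5)ᵀ = (-5, 0)ᵀ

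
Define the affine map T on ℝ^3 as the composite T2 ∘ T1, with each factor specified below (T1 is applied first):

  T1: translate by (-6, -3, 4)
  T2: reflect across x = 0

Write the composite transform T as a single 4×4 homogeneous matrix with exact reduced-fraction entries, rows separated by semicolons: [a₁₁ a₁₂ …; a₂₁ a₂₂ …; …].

T1 = [1 0 0 -6; 0 1 0 -3; 0 0 1 4; 0 0 0 1]
T2·T1 = [-1 0 0 6; 0 1 0 -3; 0 0 1 4; 0 0 0 1]

T = [-1 0 0 6; 0 1 0 -3; 0 0 1 4; 0 0 0 1]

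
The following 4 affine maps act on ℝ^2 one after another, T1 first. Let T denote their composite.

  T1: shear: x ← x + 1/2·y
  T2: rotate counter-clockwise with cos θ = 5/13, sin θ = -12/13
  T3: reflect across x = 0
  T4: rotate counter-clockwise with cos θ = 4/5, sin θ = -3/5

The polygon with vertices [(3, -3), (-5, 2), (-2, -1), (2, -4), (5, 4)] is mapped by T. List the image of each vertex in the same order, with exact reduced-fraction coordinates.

image vertices: (3/13, -87/26), (158/65, 244/65), (173/65, 53/130), (132/65, -224/65), (-524/65, -7/65)

T1 shear: x ← x + 1/2·y: (3, -3) → (3/2, -3); (-5, 2) → (-4, 2); (-2, -1) → (-5/2, -1); (2, -4) → (0, -4); (5, 4) → (7, 4)
T2 rotate counter-clockwise with cos θ = 5/13, sin θ = -12/13: (3/2, -3) → (-57/26, -33/13); (-4, 2) → (4/13, 58/13); (-5/2, -1) → (-49/26, 25/13); (0, -4) → (-48/13, -20/13); (7, 4) → (83/13, -64/13)
T3 reflect across x = 0: (-57/26, -33/13) → (57/26, -33/13); (4/13, 58/13) → (-4/13, 58/13); (-49/26, 25/13) → (49/26, 25/13); (-48/13, -20/13) → (48/13, -20/13); (83/13, -64/13) → (-83/13, -64/13)
T4 rotate counter-clockwise with cos θ = 4/5, sin θ = -3/5: (57/26, -33/13) → (3/13, -87/26); (-4/13, 58/13) → (158/65, 244/65); (49/26, 25/13) → (173/65, 53/130); (48/13, -20/13) → (132/65, -224/65); (-83/13, -64/13) → (-524/65, -7/65)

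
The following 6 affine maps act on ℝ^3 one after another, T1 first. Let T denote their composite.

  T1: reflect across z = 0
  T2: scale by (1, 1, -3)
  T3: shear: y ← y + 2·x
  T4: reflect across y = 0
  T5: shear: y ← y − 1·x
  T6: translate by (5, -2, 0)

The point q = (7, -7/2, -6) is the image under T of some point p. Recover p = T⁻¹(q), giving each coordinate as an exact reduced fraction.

p = (2, -9/2, -2)

T1 = [1 0 0 0; 0 1 0 0; 0 0 -1 0; 0 0 0 1]
T2·T1 = [1 0 0 0; 0 1 0 0; 0 0 3 0; 0 0 0 1]
T3·…·T1 = [1 0 0 0; 2 1 0 0; 0 0 3 0; 0 0 0 1]
T4·…·T1 = [1 0 0 0; -2 -1 0 0; 0 0 3 0; 0 0 0 1]
T5·…·T1 = [1 0 0 0; -3 -1 0 0; 0 0 3 0; 0 0 0 1]
T6·…·T1 = [1 0 0 5; -3 -1 0 -2; 0 0 3 0; 0 0 0 1]
det M = -3; M⁻¹ = [1 0 0 -5; -3 -1 0 13; 0 0 1/3 0; 0 0 0 1]
M⁻¹ · (7, -7/2, -6)ᵀ = (2, -9/2, -2)ᵀ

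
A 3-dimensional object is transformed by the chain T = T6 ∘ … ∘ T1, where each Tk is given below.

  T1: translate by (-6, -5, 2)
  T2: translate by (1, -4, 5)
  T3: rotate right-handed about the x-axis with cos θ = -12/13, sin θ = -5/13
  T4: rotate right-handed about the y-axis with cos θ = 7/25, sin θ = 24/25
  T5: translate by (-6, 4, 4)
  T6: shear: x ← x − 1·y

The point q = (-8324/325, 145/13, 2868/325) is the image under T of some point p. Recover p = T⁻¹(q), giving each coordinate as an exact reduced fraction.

T1 = [1 0 0 -6; 0 1 0 -5; 0 0 1 2; 0 0 0 1]
T2·T1 = [1 0 0 -5; 0 1 0 -9; 0 0 1 7; 0 0 0 1]
T3·…·T1 = [1 0 0 -5; 0 -12/13 5/13 11; 0 -5/13 -12/13 -3; 0 0 0 1]
T4·…·T1 = [7/25 -24/65 -288/325 -107/25; 0 -12/13 5/13 11; -24/25 -7/65 -84/325 99/25; 0 0 0 1]
T5·…·T1 = [7/25 -24/65 -288/325 -257/25; 0 -12/13 5/13 15; -24/25 -7/65 -84/325 199/25; 0 0 0 1]
T6·…·T1 = [7/25 36/65 -413/325 -632/25; 0 -12/13 5/13 15; -24/25 -7/65 -84/325 199/25; 0 0 0 1]
det M = 1; M⁻¹ = [7/25 7/25 -24/25 263/25; -24/65 -84/65 -7/65 709/65; -288/325 -163/325 -84/325 -4167/325; 0 0 0 1]
M⁻¹ · (-8324/325, 145/13, 2868/325)ᵀ = (-2, 5, 2)ᵀ

p = (-2, 5, 2)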